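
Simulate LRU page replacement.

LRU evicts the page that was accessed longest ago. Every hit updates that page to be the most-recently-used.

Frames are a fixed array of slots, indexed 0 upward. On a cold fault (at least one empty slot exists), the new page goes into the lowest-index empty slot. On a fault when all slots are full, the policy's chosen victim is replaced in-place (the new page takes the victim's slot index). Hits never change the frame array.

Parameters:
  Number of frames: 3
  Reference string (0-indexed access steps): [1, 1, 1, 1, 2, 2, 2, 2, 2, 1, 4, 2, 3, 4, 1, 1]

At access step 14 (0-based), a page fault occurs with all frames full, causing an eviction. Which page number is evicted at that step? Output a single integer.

Answer: 2

Derivation:
Step 0: ref 1 -> FAULT, frames=[1,-,-]
Step 1: ref 1 -> HIT, frames=[1,-,-]
Step 2: ref 1 -> HIT, frames=[1,-,-]
Step 3: ref 1 -> HIT, frames=[1,-,-]
Step 4: ref 2 -> FAULT, frames=[1,2,-]
Step 5: ref 2 -> HIT, frames=[1,2,-]
Step 6: ref 2 -> HIT, frames=[1,2,-]
Step 7: ref 2 -> HIT, frames=[1,2,-]
Step 8: ref 2 -> HIT, frames=[1,2,-]
Step 9: ref 1 -> HIT, frames=[1,2,-]
Step 10: ref 4 -> FAULT, frames=[1,2,4]
Step 11: ref 2 -> HIT, frames=[1,2,4]
Step 12: ref 3 -> FAULT, evict 1, frames=[3,2,4]
Step 13: ref 4 -> HIT, frames=[3,2,4]
Step 14: ref 1 -> FAULT, evict 2, frames=[3,1,4]
At step 14: evicted page 2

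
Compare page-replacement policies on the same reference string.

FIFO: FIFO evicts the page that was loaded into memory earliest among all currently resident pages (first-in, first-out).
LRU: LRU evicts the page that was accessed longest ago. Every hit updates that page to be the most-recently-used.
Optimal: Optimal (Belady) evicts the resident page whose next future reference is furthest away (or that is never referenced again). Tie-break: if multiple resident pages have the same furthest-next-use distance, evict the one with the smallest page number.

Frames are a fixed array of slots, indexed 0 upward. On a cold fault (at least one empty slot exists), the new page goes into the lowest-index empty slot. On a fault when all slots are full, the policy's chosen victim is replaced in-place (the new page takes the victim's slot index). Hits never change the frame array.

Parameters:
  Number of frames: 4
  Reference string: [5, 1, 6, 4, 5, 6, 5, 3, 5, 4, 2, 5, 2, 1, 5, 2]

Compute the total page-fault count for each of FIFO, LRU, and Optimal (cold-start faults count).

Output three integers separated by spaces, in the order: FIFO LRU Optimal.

Answer: 8 7 6

Derivation:
--- FIFO ---
  step 0: ref 5 -> FAULT, frames=[5,-,-,-] (faults so far: 1)
  step 1: ref 1 -> FAULT, frames=[5,1,-,-] (faults so far: 2)
  step 2: ref 6 -> FAULT, frames=[5,1,6,-] (faults so far: 3)
  step 3: ref 4 -> FAULT, frames=[5,1,6,4] (faults so far: 4)
  step 4: ref 5 -> HIT, frames=[5,1,6,4] (faults so far: 4)
  step 5: ref 6 -> HIT, frames=[5,1,6,4] (faults so far: 4)
  step 6: ref 5 -> HIT, frames=[5,1,6,4] (faults so far: 4)
  step 7: ref 3 -> FAULT, evict 5, frames=[3,1,6,4] (faults so far: 5)
  step 8: ref 5 -> FAULT, evict 1, frames=[3,5,6,4] (faults so far: 6)
  step 9: ref 4 -> HIT, frames=[3,5,6,4] (faults so far: 6)
  step 10: ref 2 -> FAULT, evict 6, frames=[3,5,2,4] (faults so far: 7)
  step 11: ref 5 -> HIT, frames=[3,5,2,4] (faults so far: 7)
  step 12: ref 2 -> HIT, frames=[3,5,2,4] (faults so far: 7)
  step 13: ref 1 -> FAULT, evict 4, frames=[3,5,2,1] (faults so far: 8)
  step 14: ref 5 -> HIT, frames=[3,5,2,1] (faults so far: 8)
  step 15: ref 2 -> HIT, frames=[3,5,2,1] (faults so far: 8)
  FIFO total faults: 8
--- LRU ---
  step 0: ref 5 -> FAULT, frames=[5,-,-,-] (faults so far: 1)
  step 1: ref 1 -> FAULT, frames=[5,1,-,-] (faults so far: 2)
  step 2: ref 6 -> FAULT, frames=[5,1,6,-] (faults so far: 3)
  step 3: ref 4 -> FAULT, frames=[5,1,6,4] (faults so far: 4)
  step 4: ref 5 -> HIT, frames=[5,1,6,4] (faults so far: 4)
  step 5: ref 6 -> HIT, frames=[5,1,6,4] (faults so far: 4)
  step 6: ref 5 -> HIT, frames=[5,1,6,4] (faults so far: 4)
  step 7: ref 3 -> FAULT, evict 1, frames=[5,3,6,4] (faults so far: 5)
  step 8: ref 5 -> HIT, frames=[5,3,6,4] (faults so far: 5)
  step 9: ref 4 -> HIT, frames=[5,3,6,4] (faults so far: 5)
  step 10: ref 2 -> FAULT, evict 6, frames=[5,3,2,4] (faults so far: 6)
  step 11: ref 5 -> HIT, frames=[5,3,2,4] (faults so far: 6)
  step 12: ref 2 -> HIT, frames=[5,3,2,4] (faults so far: 6)
  step 13: ref 1 -> FAULT, evict 3, frames=[5,1,2,4] (faults so far: 7)
  step 14: ref 5 -> HIT, frames=[5,1,2,4] (faults so far: 7)
  step 15: ref 2 -> HIT, frames=[5,1,2,4] (faults so far: 7)
  LRU total faults: 7
--- Optimal ---
  step 0: ref 5 -> FAULT, frames=[5,-,-,-] (faults so far: 1)
  step 1: ref 1 -> FAULT, frames=[5,1,-,-] (faults so far: 2)
  step 2: ref 6 -> FAULT, frames=[5,1,6,-] (faults so far: 3)
  step 3: ref 4 -> FAULT, frames=[5,1,6,4] (faults so far: 4)
  step 4: ref 5 -> HIT, frames=[5,1,6,4] (faults so far: 4)
  step 5: ref 6 -> HIT, frames=[5,1,6,4] (faults so far: 4)
  step 6: ref 5 -> HIT, frames=[5,1,6,4] (faults so far: 4)
  step 7: ref 3 -> FAULT, evict 6, frames=[5,1,3,4] (faults so far: 5)
  step 8: ref 5 -> HIT, frames=[5,1,3,4] (faults so far: 5)
  step 9: ref 4 -> HIT, frames=[5,1,3,4] (faults so far: 5)
  step 10: ref 2 -> FAULT, evict 3, frames=[5,1,2,4] (faults so far: 6)
  step 11: ref 5 -> HIT, frames=[5,1,2,4] (faults so far: 6)
  step 12: ref 2 -> HIT, frames=[5,1,2,4] (faults so far: 6)
  step 13: ref 1 -> HIT, frames=[5,1,2,4] (faults so far: 6)
  step 14: ref 5 -> HIT, frames=[5,1,2,4] (faults so far: 6)
  step 15: ref 2 -> HIT, frames=[5,1,2,4] (faults so far: 6)
  Optimal total faults: 6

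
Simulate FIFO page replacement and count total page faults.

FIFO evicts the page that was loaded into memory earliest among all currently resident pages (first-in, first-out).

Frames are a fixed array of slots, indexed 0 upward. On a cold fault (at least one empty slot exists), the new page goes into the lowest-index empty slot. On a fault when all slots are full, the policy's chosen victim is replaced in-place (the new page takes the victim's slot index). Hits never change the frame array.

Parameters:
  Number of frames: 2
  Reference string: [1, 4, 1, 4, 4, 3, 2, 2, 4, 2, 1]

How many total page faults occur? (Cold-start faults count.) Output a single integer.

Step 0: ref 1 → FAULT, frames=[1,-]
Step 1: ref 4 → FAULT, frames=[1,4]
Step 2: ref 1 → HIT, frames=[1,4]
Step 3: ref 4 → HIT, frames=[1,4]
Step 4: ref 4 → HIT, frames=[1,4]
Step 5: ref 3 → FAULT (evict 1), frames=[3,4]
Step 6: ref 2 → FAULT (evict 4), frames=[3,2]
Step 7: ref 2 → HIT, frames=[3,2]
Step 8: ref 4 → FAULT (evict 3), frames=[4,2]
Step 9: ref 2 → HIT, frames=[4,2]
Step 10: ref 1 → FAULT (evict 2), frames=[4,1]
Total faults: 6

Answer: 6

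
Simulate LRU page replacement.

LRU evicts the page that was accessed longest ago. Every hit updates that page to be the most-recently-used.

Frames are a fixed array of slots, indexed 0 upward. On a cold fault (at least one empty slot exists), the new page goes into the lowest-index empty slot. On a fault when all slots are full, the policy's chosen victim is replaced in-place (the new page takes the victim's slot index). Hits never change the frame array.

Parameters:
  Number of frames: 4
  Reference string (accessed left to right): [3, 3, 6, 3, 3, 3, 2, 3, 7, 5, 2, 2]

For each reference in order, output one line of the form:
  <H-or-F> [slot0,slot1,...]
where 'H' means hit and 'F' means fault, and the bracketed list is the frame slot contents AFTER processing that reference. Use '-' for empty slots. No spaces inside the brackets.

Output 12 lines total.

F [3,-,-,-]
H [3,-,-,-]
F [3,6,-,-]
H [3,6,-,-]
H [3,6,-,-]
H [3,6,-,-]
F [3,6,2,-]
H [3,6,2,-]
F [3,6,2,7]
F [3,5,2,7]
H [3,5,2,7]
H [3,5,2,7]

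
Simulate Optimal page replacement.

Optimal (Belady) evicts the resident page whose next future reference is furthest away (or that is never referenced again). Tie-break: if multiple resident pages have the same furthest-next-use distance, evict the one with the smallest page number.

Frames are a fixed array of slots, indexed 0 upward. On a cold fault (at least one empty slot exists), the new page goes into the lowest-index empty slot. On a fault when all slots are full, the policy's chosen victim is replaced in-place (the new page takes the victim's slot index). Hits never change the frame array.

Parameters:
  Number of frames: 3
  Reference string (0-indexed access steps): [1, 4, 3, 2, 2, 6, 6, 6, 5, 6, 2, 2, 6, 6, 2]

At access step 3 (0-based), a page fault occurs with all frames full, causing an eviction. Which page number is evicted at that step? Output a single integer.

Step 0: ref 1 -> FAULT, frames=[1,-,-]
Step 1: ref 4 -> FAULT, frames=[1,4,-]
Step 2: ref 3 -> FAULT, frames=[1,4,3]
Step 3: ref 2 -> FAULT, evict 1, frames=[2,4,3]
At step 3: evicted page 1

Answer: 1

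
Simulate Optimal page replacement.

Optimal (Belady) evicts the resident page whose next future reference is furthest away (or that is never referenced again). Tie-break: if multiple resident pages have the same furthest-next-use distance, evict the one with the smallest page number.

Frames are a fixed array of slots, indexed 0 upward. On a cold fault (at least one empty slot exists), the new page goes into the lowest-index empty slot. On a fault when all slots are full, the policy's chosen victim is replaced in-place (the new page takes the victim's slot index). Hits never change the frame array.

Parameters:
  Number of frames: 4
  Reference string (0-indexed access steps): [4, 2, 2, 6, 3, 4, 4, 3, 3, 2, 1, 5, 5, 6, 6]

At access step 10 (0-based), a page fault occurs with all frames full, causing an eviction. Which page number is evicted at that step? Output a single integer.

Step 0: ref 4 -> FAULT, frames=[4,-,-,-]
Step 1: ref 2 -> FAULT, frames=[4,2,-,-]
Step 2: ref 2 -> HIT, frames=[4,2,-,-]
Step 3: ref 6 -> FAULT, frames=[4,2,6,-]
Step 4: ref 3 -> FAULT, frames=[4,2,6,3]
Step 5: ref 4 -> HIT, frames=[4,2,6,3]
Step 6: ref 4 -> HIT, frames=[4,2,6,3]
Step 7: ref 3 -> HIT, frames=[4,2,6,3]
Step 8: ref 3 -> HIT, frames=[4,2,6,3]
Step 9: ref 2 -> HIT, frames=[4,2,6,3]
Step 10: ref 1 -> FAULT, evict 2, frames=[4,1,6,3]
At step 10: evicted page 2

Answer: 2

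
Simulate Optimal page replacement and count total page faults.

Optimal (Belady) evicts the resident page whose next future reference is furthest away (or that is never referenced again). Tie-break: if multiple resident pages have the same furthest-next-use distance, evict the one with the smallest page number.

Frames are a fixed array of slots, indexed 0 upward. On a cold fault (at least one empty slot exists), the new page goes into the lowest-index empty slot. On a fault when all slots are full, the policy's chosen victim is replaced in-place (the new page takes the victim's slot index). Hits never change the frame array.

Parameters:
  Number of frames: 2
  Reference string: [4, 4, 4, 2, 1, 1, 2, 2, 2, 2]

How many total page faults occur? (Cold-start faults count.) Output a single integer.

Answer: 3

Derivation:
Step 0: ref 4 → FAULT, frames=[4,-]
Step 1: ref 4 → HIT, frames=[4,-]
Step 2: ref 4 → HIT, frames=[4,-]
Step 3: ref 2 → FAULT, frames=[4,2]
Step 4: ref 1 → FAULT (evict 4), frames=[1,2]
Step 5: ref 1 → HIT, frames=[1,2]
Step 6: ref 2 → HIT, frames=[1,2]
Step 7: ref 2 → HIT, frames=[1,2]
Step 8: ref 2 → HIT, frames=[1,2]
Step 9: ref 2 → HIT, frames=[1,2]
Total faults: 3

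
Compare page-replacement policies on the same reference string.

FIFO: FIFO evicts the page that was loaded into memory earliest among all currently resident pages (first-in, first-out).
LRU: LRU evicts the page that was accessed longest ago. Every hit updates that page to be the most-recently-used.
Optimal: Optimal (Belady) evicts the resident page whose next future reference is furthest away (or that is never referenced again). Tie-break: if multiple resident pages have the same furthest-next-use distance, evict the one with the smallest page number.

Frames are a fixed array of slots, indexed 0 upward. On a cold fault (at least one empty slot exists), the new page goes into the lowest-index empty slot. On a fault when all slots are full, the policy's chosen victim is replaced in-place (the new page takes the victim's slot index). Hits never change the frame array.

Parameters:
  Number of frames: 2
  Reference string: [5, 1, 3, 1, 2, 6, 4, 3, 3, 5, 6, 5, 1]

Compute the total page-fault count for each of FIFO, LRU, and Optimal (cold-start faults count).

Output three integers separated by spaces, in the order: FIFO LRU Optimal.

Answer: 10 10 9

Derivation:
--- FIFO ---
  step 0: ref 5 -> FAULT, frames=[5,-] (faults so far: 1)
  step 1: ref 1 -> FAULT, frames=[5,1] (faults so far: 2)
  step 2: ref 3 -> FAULT, evict 5, frames=[3,1] (faults so far: 3)
  step 3: ref 1 -> HIT, frames=[3,1] (faults so far: 3)
  step 4: ref 2 -> FAULT, evict 1, frames=[3,2] (faults so far: 4)
  step 5: ref 6 -> FAULT, evict 3, frames=[6,2] (faults so far: 5)
  step 6: ref 4 -> FAULT, evict 2, frames=[6,4] (faults so far: 6)
  step 7: ref 3 -> FAULT, evict 6, frames=[3,4] (faults so far: 7)
  step 8: ref 3 -> HIT, frames=[3,4] (faults so far: 7)
  step 9: ref 5 -> FAULT, evict 4, frames=[3,5] (faults so far: 8)
  step 10: ref 6 -> FAULT, evict 3, frames=[6,5] (faults so far: 9)
  step 11: ref 5 -> HIT, frames=[6,5] (faults so far: 9)
  step 12: ref 1 -> FAULT, evict 5, frames=[6,1] (faults so far: 10)
  FIFO total faults: 10
--- LRU ---
  step 0: ref 5 -> FAULT, frames=[5,-] (faults so far: 1)
  step 1: ref 1 -> FAULT, frames=[5,1] (faults so far: 2)
  step 2: ref 3 -> FAULT, evict 5, frames=[3,1] (faults so far: 3)
  step 3: ref 1 -> HIT, frames=[3,1] (faults so far: 3)
  step 4: ref 2 -> FAULT, evict 3, frames=[2,1] (faults so far: 4)
  step 5: ref 6 -> FAULT, evict 1, frames=[2,6] (faults so far: 5)
  step 6: ref 4 -> FAULT, evict 2, frames=[4,6] (faults so far: 6)
  step 7: ref 3 -> FAULT, evict 6, frames=[4,3] (faults so far: 7)
  step 8: ref 3 -> HIT, frames=[4,3] (faults so far: 7)
  step 9: ref 5 -> FAULT, evict 4, frames=[5,3] (faults so far: 8)
  step 10: ref 6 -> FAULT, evict 3, frames=[5,6] (faults so far: 9)
  step 11: ref 5 -> HIT, frames=[5,6] (faults so far: 9)
  step 12: ref 1 -> FAULT, evict 6, frames=[5,1] (faults so far: 10)
  LRU total faults: 10
--- Optimal ---
  step 0: ref 5 -> FAULT, frames=[5,-] (faults so far: 1)
  step 1: ref 1 -> FAULT, frames=[5,1] (faults so far: 2)
  step 2: ref 3 -> FAULT, evict 5, frames=[3,1] (faults so far: 3)
  step 3: ref 1 -> HIT, frames=[3,1] (faults so far: 3)
  step 4: ref 2 -> FAULT, evict 1, frames=[3,2] (faults so far: 4)
  step 5: ref 6 -> FAULT, evict 2, frames=[3,6] (faults so far: 5)
  step 6: ref 4 -> FAULT, evict 6, frames=[3,4] (faults so far: 6)
  step 7: ref 3 -> HIT, frames=[3,4] (faults so far: 6)
  step 8: ref 3 -> HIT, frames=[3,4] (faults so far: 6)
  step 9: ref 5 -> FAULT, evict 3, frames=[5,4] (faults so far: 7)
  step 10: ref 6 -> FAULT, evict 4, frames=[5,6] (faults so far: 8)
  step 11: ref 5 -> HIT, frames=[5,6] (faults so far: 8)
  step 12: ref 1 -> FAULT, evict 5, frames=[1,6] (faults so far: 9)
  Optimal total faults: 9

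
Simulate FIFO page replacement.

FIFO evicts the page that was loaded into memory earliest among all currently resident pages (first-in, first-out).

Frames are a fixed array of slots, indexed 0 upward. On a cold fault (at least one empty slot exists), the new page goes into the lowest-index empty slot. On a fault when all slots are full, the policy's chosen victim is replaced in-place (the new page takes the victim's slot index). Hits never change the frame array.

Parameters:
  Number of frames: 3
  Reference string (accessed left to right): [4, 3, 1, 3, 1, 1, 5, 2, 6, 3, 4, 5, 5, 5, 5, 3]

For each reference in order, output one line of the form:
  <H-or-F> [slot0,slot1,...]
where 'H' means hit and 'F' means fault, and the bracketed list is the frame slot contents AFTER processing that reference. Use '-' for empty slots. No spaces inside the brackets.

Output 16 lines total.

F [4,-,-]
F [4,3,-]
F [4,3,1]
H [4,3,1]
H [4,3,1]
H [4,3,1]
F [5,3,1]
F [5,2,1]
F [5,2,6]
F [3,2,6]
F [3,4,6]
F [3,4,5]
H [3,4,5]
H [3,4,5]
H [3,4,5]
H [3,4,5]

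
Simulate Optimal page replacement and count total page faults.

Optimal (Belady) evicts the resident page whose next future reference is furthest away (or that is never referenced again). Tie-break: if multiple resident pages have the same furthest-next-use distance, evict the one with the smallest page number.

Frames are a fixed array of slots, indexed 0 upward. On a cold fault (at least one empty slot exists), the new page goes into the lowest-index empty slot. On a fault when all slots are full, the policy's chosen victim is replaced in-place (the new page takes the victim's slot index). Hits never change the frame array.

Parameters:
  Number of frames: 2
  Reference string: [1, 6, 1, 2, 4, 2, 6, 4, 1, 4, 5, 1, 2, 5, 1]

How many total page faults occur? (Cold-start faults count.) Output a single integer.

Step 0: ref 1 → FAULT, frames=[1,-]
Step 1: ref 6 → FAULT, frames=[1,6]
Step 2: ref 1 → HIT, frames=[1,6]
Step 3: ref 2 → FAULT (evict 1), frames=[2,6]
Step 4: ref 4 → FAULT (evict 6), frames=[2,4]
Step 5: ref 2 → HIT, frames=[2,4]
Step 6: ref 6 → FAULT (evict 2), frames=[6,4]
Step 7: ref 4 → HIT, frames=[6,4]
Step 8: ref 1 → FAULT (evict 6), frames=[1,4]
Step 9: ref 4 → HIT, frames=[1,4]
Step 10: ref 5 → FAULT (evict 4), frames=[1,5]
Step 11: ref 1 → HIT, frames=[1,5]
Step 12: ref 2 → FAULT (evict 1), frames=[2,5]
Step 13: ref 5 → HIT, frames=[2,5]
Step 14: ref 1 → FAULT (evict 2), frames=[1,5]
Total faults: 9

Answer: 9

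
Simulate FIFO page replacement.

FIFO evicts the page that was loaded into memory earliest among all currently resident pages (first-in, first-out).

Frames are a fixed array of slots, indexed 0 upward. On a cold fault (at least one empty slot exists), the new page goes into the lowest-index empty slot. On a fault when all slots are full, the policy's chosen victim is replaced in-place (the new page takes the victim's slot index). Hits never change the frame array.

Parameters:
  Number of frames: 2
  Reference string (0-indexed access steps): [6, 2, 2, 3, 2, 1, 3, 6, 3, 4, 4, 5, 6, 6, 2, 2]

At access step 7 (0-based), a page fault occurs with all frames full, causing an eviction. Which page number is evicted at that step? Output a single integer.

Step 0: ref 6 -> FAULT, frames=[6,-]
Step 1: ref 2 -> FAULT, frames=[6,2]
Step 2: ref 2 -> HIT, frames=[6,2]
Step 3: ref 3 -> FAULT, evict 6, frames=[3,2]
Step 4: ref 2 -> HIT, frames=[3,2]
Step 5: ref 1 -> FAULT, evict 2, frames=[3,1]
Step 6: ref 3 -> HIT, frames=[3,1]
Step 7: ref 6 -> FAULT, evict 3, frames=[6,1]
At step 7: evicted page 3

Answer: 3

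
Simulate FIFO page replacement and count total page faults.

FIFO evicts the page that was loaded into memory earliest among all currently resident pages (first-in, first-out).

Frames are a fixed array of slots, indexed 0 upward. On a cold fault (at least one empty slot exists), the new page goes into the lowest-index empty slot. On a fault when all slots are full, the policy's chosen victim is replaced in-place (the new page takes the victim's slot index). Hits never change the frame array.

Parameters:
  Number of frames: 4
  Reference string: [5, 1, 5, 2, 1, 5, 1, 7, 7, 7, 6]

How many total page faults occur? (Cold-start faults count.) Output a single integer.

Step 0: ref 5 → FAULT, frames=[5,-,-,-]
Step 1: ref 1 → FAULT, frames=[5,1,-,-]
Step 2: ref 5 → HIT, frames=[5,1,-,-]
Step 3: ref 2 → FAULT, frames=[5,1,2,-]
Step 4: ref 1 → HIT, frames=[5,1,2,-]
Step 5: ref 5 → HIT, frames=[5,1,2,-]
Step 6: ref 1 → HIT, frames=[5,1,2,-]
Step 7: ref 7 → FAULT, frames=[5,1,2,7]
Step 8: ref 7 → HIT, frames=[5,1,2,7]
Step 9: ref 7 → HIT, frames=[5,1,2,7]
Step 10: ref 6 → FAULT (evict 5), frames=[6,1,2,7]
Total faults: 5

Answer: 5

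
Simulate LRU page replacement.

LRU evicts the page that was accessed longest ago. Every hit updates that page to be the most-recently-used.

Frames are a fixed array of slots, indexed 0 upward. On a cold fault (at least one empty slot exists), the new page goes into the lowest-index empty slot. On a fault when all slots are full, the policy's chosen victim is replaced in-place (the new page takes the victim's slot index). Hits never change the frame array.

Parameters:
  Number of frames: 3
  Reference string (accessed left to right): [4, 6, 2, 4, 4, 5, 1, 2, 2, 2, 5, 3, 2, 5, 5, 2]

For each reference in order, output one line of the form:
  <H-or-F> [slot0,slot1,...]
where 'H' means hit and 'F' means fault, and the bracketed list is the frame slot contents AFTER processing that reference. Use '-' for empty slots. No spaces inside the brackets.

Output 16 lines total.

F [4,-,-]
F [4,6,-]
F [4,6,2]
H [4,6,2]
H [4,6,2]
F [4,5,2]
F [4,5,1]
F [2,5,1]
H [2,5,1]
H [2,5,1]
H [2,5,1]
F [2,5,3]
H [2,5,3]
H [2,5,3]
H [2,5,3]
H [2,5,3]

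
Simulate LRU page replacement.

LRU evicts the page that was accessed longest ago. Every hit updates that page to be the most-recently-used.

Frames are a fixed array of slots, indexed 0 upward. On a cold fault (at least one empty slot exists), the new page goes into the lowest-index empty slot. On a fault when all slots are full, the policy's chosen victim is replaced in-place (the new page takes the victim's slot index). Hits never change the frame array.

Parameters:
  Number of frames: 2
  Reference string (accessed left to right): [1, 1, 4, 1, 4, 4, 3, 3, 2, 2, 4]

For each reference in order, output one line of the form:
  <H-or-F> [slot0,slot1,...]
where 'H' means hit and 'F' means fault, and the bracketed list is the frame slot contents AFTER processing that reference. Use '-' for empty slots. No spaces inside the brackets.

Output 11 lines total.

F [1,-]
H [1,-]
F [1,4]
H [1,4]
H [1,4]
H [1,4]
F [3,4]
H [3,4]
F [3,2]
H [3,2]
F [4,2]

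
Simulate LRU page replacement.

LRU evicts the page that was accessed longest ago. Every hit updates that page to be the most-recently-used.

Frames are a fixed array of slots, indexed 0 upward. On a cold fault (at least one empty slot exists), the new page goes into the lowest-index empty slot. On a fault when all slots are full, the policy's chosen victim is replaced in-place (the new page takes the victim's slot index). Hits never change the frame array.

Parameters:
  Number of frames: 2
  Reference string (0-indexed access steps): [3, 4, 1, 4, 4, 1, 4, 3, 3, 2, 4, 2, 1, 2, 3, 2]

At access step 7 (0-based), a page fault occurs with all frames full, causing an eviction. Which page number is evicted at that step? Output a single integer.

Answer: 1

Derivation:
Step 0: ref 3 -> FAULT, frames=[3,-]
Step 1: ref 4 -> FAULT, frames=[3,4]
Step 2: ref 1 -> FAULT, evict 3, frames=[1,4]
Step 3: ref 4 -> HIT, frames=[1,4]
Step 4: ref 4 -> HIT, frames=[1,4]
Step 5: ref 1 -> HIT, frames=[1,4]
Step 6: ref 4 -> HIT, frames=[1,4]
Step 7: ref 3 -> FAULT, evict 1, frames=[3,4]
At step 7: evicted page 1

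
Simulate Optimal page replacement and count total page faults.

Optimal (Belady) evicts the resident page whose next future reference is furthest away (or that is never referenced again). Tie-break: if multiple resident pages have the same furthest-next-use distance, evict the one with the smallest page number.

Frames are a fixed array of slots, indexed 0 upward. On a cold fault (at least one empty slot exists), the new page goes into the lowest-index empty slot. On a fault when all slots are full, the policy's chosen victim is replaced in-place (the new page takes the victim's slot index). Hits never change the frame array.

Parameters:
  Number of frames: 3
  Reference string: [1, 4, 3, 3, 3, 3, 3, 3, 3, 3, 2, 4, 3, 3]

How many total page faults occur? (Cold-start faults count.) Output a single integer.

Step 0: ref 1 → FAULT, frames=[1,-,-]
Step 1: ref 4 → FAULT, frames=[1,4,-]
Step 2: ref 3 → FAULT, frames=[1,4,3]
Step 3: ref 3 → HIT, frames=[1,4,3]
Step 4: ref 3 → HIT, frames=[1,4,3]
Step 5: ref 3 → HIT, frames=[1,4,3]
Step 6: ref 3 → HIT, frames=[1,4,3]
Step 7: ref 3 → HIT, frames=[1,4,3]
Step 8: ref 3 → HIT, frames=[1,4,3]
Step 9: ref 3 → HIT, frames=[1,4,3]
Step 10: ref 2 → FAULT (evict 1), frames=[2,4,3]
Step 11: ref 4 → HIT, frames=[2,4,3]
Step 12: ref 3 → HIT, frames=[2,4,3]
Step 13: ref 3 → HIT, frames=[2,4,3]
Total faults: 4

Answer: 4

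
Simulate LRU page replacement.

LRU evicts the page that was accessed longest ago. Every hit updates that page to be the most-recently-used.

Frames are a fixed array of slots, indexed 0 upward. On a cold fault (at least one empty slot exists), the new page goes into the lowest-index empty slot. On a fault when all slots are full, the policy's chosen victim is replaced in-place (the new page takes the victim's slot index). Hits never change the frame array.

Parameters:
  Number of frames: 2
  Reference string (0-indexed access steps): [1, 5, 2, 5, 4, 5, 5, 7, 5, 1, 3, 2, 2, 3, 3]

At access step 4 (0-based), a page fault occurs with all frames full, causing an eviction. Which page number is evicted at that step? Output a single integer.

Step 0: ref 1 -> FAULT, frames=[1,-]
Step 1: ref 5 -> FAULT, frames=[1,5]
Step 2: ref 2 -> FAULT, evict 1, frames=[2,5]
Step 3: ref 5 -> HIT, frames=[2,5]
Step 4: ref 4 -> FAULT, evict 2, frames=[4,5]
At step 4: evicted page 2

Answer: 2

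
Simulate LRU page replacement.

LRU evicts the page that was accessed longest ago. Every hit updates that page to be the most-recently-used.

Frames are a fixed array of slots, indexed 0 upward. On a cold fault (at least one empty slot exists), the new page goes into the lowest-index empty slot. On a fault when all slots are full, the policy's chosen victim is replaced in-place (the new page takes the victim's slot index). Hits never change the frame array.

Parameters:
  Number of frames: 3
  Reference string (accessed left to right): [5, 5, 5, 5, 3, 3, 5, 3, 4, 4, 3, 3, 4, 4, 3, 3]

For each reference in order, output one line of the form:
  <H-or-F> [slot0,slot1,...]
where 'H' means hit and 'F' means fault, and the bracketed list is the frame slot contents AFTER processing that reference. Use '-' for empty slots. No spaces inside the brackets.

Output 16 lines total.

F [5,-,-]
H [5,-,-]
H [5,-,-]
H [5,-,-]
F [5,3,-]
H [5,3,-]
H [5,3,-]
H [5,3,-]
F [5,3,4]
H [5,3,4]
H [5,3,4]
H [5,3,4]
H [5,3,4]
H [5,3,4]
H [5,3,4]
H [5,3,4]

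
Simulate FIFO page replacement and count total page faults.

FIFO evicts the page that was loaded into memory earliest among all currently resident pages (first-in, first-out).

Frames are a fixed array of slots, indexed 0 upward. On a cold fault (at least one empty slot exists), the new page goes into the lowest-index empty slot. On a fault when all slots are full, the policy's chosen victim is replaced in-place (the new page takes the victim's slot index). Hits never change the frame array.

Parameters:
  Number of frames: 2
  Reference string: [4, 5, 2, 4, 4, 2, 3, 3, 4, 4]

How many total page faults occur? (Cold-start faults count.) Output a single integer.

Step 0: ref 4 → FAULT, frames=[4,-]
Step 1: ref 5 → FAULT, frames=[4,5]
Step 2: ref 2 → FAULT (evict 4), frames=[2,5]
Step 3: ref 4 → FAULT (evict 5), frames=[2,4]
Step 4: ref 4 → HIT, frames=[2,4]
Step 5: ref 2 → HIT, frames=[2,4]
Step 6: ref 3 → FAULT (evict 2), frames=[3,4]
Step 7: ref 3 → HIT, frames=[3,4]
Step 8: ref 4 → HIT, frames=[3,4]
Step 9: ref 4 → HIT, frames=[3,4]
Total faults: 5

Answer: 5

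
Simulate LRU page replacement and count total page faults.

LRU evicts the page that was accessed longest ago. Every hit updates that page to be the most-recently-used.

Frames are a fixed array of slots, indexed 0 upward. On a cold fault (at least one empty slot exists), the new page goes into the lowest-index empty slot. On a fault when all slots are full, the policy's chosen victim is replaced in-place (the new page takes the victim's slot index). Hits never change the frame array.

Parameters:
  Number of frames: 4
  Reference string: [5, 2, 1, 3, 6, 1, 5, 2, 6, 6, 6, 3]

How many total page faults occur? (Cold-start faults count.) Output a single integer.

Answer: 8

Derivation:
Step 0: ref 5 → FAULT, frames=[5,-,-,-]
Step 1: ref 2 → FAULT, frames=[5,2,-,-]
Step 2: ref 1 → FAULT, frames=[5,2,1,-]
Step 3: ref 3 → FAULT, frames=[5,2,1,3]
Step 4: ref 6 → FAULT (evict 5), frames=[6,2,1,3]
Step 5: ref 1 → HIT, frames=[6,2,1,3]
Step 6: ref 5 → FAULT (evict 2), frames=[6,5,1,3]
Step 7: ref 2 → FAULT (evict 3), frames=[6,5,1,2]
Step 8: ref 6 → HIT, frames=[6,5,1,2]
Step 9: ref 6 → HIT, frames=[6,5,1,2]
Step 10: ref 6 → HIT, frames=[6,5,1,2]
Step 11: ref 3 → FAULT (evict 1), frames=[6,5,3,2]
Total faults: 8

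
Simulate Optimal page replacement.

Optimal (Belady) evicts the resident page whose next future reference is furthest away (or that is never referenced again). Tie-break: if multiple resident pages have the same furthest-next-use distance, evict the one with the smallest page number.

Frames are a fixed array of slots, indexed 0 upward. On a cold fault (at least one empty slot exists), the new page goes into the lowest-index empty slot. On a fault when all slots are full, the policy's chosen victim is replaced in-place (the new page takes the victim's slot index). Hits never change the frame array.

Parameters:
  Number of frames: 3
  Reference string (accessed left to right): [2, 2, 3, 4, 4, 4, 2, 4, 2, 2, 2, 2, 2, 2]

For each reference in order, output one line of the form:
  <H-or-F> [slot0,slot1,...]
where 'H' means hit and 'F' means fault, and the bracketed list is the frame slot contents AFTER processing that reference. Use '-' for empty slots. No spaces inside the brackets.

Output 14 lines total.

F [2,-,-]
H [2,-,-]
F [2,3,-]
F [2,3,4]
H [2,3,4]
H [2,3,4]
H [2,3,4]
H [2,3,4]
H [2,3,4]
H [2,3,4]
H [2,3,4]
H [2,3,4]
H [2,3,4]
H [2,3,4]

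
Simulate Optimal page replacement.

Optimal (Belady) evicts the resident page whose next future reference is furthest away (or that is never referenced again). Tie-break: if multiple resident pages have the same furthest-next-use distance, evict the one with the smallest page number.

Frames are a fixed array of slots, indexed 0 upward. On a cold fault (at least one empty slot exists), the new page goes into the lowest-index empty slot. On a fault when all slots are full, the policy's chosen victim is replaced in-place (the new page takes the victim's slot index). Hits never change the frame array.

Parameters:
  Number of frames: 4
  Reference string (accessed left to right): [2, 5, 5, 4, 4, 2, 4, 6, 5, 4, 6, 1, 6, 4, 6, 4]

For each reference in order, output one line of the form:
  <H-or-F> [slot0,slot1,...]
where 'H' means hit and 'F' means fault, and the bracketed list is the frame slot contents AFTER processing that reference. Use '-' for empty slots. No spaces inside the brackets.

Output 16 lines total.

F [2,-,-,-]
F [2,5,-,-]
H [2,5,-,-]
F [2,5,4,-]
H [2,5,4,-]
H [2,5,4,-]
H [2,5,4,-]
F [2,5,4,6]
H [2,5,4,6]
H [2,5,4,6]
H [2,5,4,6]
F [1,5,4,6]
H [1,5,4,6]
H [1,5,4,6]
H [1,5,4,6]
H [1,5,4,6]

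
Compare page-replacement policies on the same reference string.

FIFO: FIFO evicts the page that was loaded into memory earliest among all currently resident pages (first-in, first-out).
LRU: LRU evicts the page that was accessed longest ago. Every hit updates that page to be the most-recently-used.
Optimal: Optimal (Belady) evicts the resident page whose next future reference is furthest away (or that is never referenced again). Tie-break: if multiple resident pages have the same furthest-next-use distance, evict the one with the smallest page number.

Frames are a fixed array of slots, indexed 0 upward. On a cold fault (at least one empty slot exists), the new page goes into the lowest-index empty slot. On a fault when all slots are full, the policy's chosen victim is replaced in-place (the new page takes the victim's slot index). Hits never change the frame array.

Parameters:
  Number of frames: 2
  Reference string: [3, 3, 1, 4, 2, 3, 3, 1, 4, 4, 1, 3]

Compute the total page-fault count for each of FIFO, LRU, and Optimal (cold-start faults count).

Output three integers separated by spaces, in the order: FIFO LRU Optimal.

Answer: 8 8 7

Derivation:
--- FIFO ---
  step 0: ref 3 -> FAULT, frames=[3,-] (faults so far: 1)
  step 1: ref 3 -> HIT, frames=[3,-] (faults so far: 1)
  step 2: ref 1 -> FAULT, frames=[3,1] (faults so far: 2)
  step 3: ref 4 -> FAULT, evict 3, frames=[4,1] (faults so far: 3)
  step 4: ref 2 -> FAULT, evict 1, frames=[4,2] (faults so far: 4)
  step 5: ref 3 -> FAULT, evict 4, frames=[3,2] (faults so far: 5)
  step 6: ref 3 -> HIT, frames=[3,2] (faults so far: 5)
  step 7: ref 1 -> FAULT, evict 2, frames=[3,1] (faults so far: 6)
  step 8: ref 4 -> FAULT, evict 3, frames=[4,1] (faults so far: 7)
  step 9: ref 4 -> HIT, frames=[4,1] (faults so far: 7)
  step 10: ref 1 -> HIT, frames=[4,1] (faults so far: 7)
  step 11: ref 3 -> FAULT, evict 1, frames=[4,3] (faults so far: 8)
  FIFO total faults: 8
--- LRU ---
  step 0: ref 3 -> FAULT, frames=[3,-] (faults so far: 1)
  step 1: ref 3 -> HIT, frames=[3,-] (faults so far: 1)
  step 2: ref 1 -> FAULT, frames=[3,1] (faults so far: 2)
  step 3: ref 4 -> FAULT, evict 3, frames=[4,1] (faults so far: 3)
  step 4: ref 2 -> FAULT, evict 1, frames=[4,2] (faults so far: 4)
  step 5: ref 3 -> FAULT, evict 4, frames=[3,2] (faults so far: 5)
  step 6: ref 3 -> HIT, frames=[3,2] (faults so far: 5)
  step 7: ref 1 -> FAULT, evict 2, frames=[3,1] (faults so far: 6)
  step 8: ref 4 -> FAULT, evict 3, frames=[4,1] (faults so far: 7)
  step 9: ref 4 -> HIT, frames=[4,1] (faults so far: 7)
  step 10: ref 1 -> HIT, frames=[4,1] (faults so far: 7)
  step 11: ref 3 -> FAULT, evict 4, frames=[3,1] (faults so far: 8)
  LRU total faults: 8
--- Optimal ---
  step 0: ref 3 -> FAULT, frames=[3,-] (faults so far: 1)
  step 1: ref 3 -> HIT, frames=[3,-] (faults so far: 1)
  step 2: ref 1 -> FAULT, frames=[3,1] (faults so far: 2)
  step 3: ref 4 -> FAULT, evict 1, frames=[3,4] (faults so far: 3)
  step 4: ref 2 -> FAULT, evict 4, frames=[3,2] (faults so far: 4)
  step 5: ref 3 -> HIT, frames=[3,2] (faults so far: 4)
  step 6: ref 3 -> HIT, frames=[3,2] (faults so far: 4)
  step 7: ref 1 -> FAULT, evict 2, frames=[3,1] (faults so far: 5)
  step 8: ref 4 -> FAULT, evict 3, frames=[4,1] (faults so far: 6)
  step 9: ref 4 -> HIT, frames=[4,1] (faults so far: 6)
  step 10: ref 1 -> HIT, frames=[4,1] (faults so far: 6)
  step 11: ref 3 -> FAULT, evict 1, frames=[4,3] (faults so far: 7)
  Optimal total faults: 7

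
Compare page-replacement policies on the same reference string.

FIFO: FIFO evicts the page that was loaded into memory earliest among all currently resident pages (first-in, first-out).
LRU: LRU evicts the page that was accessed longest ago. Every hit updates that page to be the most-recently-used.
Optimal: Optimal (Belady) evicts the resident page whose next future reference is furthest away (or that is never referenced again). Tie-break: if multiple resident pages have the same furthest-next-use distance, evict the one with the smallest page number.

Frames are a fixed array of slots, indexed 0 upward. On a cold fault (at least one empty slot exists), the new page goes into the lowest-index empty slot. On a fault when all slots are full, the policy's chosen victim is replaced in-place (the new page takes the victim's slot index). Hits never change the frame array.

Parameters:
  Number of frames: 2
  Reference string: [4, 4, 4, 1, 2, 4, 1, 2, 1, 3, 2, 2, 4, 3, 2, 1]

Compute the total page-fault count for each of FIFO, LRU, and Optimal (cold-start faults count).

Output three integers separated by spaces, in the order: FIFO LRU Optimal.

--- FIFO ---
  step 0: ref 4 -> FAULT, frames=[4,-] (faults so far: 1)
  step 1: ref 4 -> HIT, frames=[4,-] (faults so far: 1)
  step 2: ref 4 -> HIT, frames=[4,-] (faults so far: 1)
  step 3: ref 1 -> FAULT, frames=[4,1] (faults so far: 2)
  step 4: ref 2 -> FAULT, evict 4, frames=[2,1] (faults so far: 3)
  step 5: ref 4 -> FAULT, evict 1, frames=[2,4] (faults so far: 4)
  step 6: ref 1 -> FAULT, evict 2, frames=[1,4] (faults so far: 5)
  step 7: ref 2 -> FAULT, evict 4, frames=[1,2] (faults so far: 6)
  step 8: ref 1 -> HIT, frames=[1,2] (faults so far: 6)
  step 9: ref 3 -> FAULT, evict 1, frames=[3,2] (faults so far: 7)
  step 10: ref 2 -> HIT, frames=[3,2] (faults so far: 7)
  step 11: ref 2 -> HIT, frames=[3,2] (faults so far: 7)
  step 12: ref 4 -> FAULT, evict 2, frames=[3,4] (faults so far: 8)
  step 13: ref 3 -> HIT, frames=[3,4] (faults so far: 8)
  step 14: ref 2 -> FAULT, evict 3, frames=[2,4] (faults so far: 9)
  step 15: ref 1 -> FAULT, evict 4, frames=[2,1] (faults so far: 10)
  FIFO total faults: 10
--- LRU ---
  step 0: ref 4 -> FAULT, frames=[4,-] (faults so far: 1)
  step 1: ref 4 -> HIT, frames=[4,-] (faults so far: 1)
  step 2: ref 4 -> HIT, frames=[4,-] (faults so far: 1)
  step 3: ref 1 -> FAULT, frames=[4,1] (faults so far: 2)
  step 4: ref 2 -> FAULT, evict 4, frames=[2,1] (faults so far: 3)
  step 5: ref 4 -> FAULT, evict 1, frames=[2,4] (faults so far: 4)
  step 6: ref 1 -> FAULT, evict 2, frames=[1,4] (faults so far: 5)
  step 7: ref 2 -> FAULT, evict 4, frames=[1,2] (faults so far: 6)
  step 8: ref 1 -> HIT, frames=[1,2] (faults so far: 6)
  step 9: ref 3 -> FAULT, evict 2, frames=[1,3] (faults so far: 7)
  step 10: ref 2 -> FAULT, evict 1, frames=[2,3] (faults so far: 8)
  step 11: ref 2 -> HIT, frames=[2,3] (faults so far: 8)
  step 12: ref 4 -> FAULT, evict 3, frames=[2,4] (faults so far: 9)
  step 13: ref 3 -> FAULT, evict 2, frames=[3,4] (faults so far: 10)
  step 14: ref 2 -> FAULT, evict 4, frames=[3,2] (faults so far: 11)
  step 15: ref 1 -> FAULT, evict 3, frames=[1,2] (faults so far: 12)
  LRU total faults: 12
--- Optimal ---
  step 0: ref 4 -> FAULT, frames=[4,-] (faults so far: 1)
  step 1: ref 4 -> HIT, frames=[4,-] (faults so far: 1)
  step 2: ref 4 -> HIT, frames=[4,-] (faults so far: 1)
  step 3: ref 1 -> FAULT, frames=[4,1] (faults so far: 2)
  step 4: ref 2 -> FAULT, evict 1, frames=[4,2] (faults so far: 3)
  step 5: ref 4 -> HIT, frames=[4,2] (faults so far: 3)
  step 6: ref 1 -> FAULT, evict 4, frames=[1,2] (faults so far: 4)
  step 7: ref 2 -> HIT, frames=[1,2] (faults so far: 4)
  step 8: ref 1 -> HIT, frames=[1,2] (faults so far: 4)
  step 9: ref 3 -> FAULT, evict 1, frames=[3,2] (faults so far: 5)
  step 10: ref 2 -> HIT, frames=[3,2] (faults so far: 5)
  step 11: ref 2 -> HIT, frames=[3,2] (faults so far: 5)
  step 12: ref 4 -> FAULT, evict 2, frames=[3,4] (faults so far: 6)
  step 13: ref 3 -> HIT, frames=[3,4] (faults so far: 6)
  step 14: ref 2 -> FAULT, evict 3, frames=[2,4] (faults so far: 7)
  step 15: ref 1 -> FAULT, evict 2, frames=[1,4] (faults so far: 8)
  Optimal total faults: 8

Answer: 10 12 8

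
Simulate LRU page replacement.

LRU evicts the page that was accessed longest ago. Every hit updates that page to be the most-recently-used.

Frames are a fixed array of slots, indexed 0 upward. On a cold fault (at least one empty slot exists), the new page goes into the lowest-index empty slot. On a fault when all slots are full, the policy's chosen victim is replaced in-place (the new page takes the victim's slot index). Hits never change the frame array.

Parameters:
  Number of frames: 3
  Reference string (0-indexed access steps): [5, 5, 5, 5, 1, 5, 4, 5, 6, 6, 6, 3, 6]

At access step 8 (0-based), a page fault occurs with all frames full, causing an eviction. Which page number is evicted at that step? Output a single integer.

Step 0: ref 5 -> FAULT, frames=[5,-,-]
Step 1: ref 5 -> HIT, frames=[5,-,-]
Step 2: ref 5 -> HIT, frames=[5,-,-]
Step 3: ref 5 -> HIT, frames=[5,-,-]
Step 4: ref 1 -> FAULT, frames=[5,1,-]
Step 5: ref 5 -> HIT, frames=[5,1,-]
Step 6: ref 4 -> FAULT, frames=[5,1,4]
Step 7: ref 5 -> HIT, frames=[5,1,4]
Step 8: ref 6 -> FAULT, evict 1, frames=[5,6,4]
At step 8: evicted page 1

Answer: 1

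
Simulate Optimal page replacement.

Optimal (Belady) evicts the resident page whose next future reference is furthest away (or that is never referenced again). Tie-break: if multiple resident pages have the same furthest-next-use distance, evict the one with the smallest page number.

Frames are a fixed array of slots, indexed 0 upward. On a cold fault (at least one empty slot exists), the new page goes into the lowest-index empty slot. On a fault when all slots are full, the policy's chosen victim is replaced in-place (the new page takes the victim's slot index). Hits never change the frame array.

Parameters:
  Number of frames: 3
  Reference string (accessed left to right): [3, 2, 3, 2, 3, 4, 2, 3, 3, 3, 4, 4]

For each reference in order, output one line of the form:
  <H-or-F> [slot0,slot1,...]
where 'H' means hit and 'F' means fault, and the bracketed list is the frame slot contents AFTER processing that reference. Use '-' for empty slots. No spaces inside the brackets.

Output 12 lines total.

F [3,-,-]
F [3,2,-]
H [3,2,-]
H [3,2,-]
H [3,2,-]
F [3,2,4]
H [3,2,4]
H [3,2,4]
H [3,2,4]
H [3,2,4]
H [3,2,4]
H [3,2,4]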